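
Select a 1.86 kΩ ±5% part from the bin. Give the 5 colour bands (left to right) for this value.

brown, grey, blue, brown, gold

1860 Ω = 186 × 10^1.
1 → brown
8 → grey
6 → blue
Multiplier 10^1 → brown.
±5% tolerance → gold.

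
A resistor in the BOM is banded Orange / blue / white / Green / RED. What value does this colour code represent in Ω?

Orange → 3 (first significant figure)
Blue → 6 (second significant figure)
White → 9 (third significant figure)
Green → ×10^5 multiplier
369 × 100000 = 36900000 Ω

36900000 Ω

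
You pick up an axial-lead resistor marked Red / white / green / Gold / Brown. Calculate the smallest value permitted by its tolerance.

Red → 2 (first significant figure)
White → 9 (second significant figure)
Green → 5 (third significant figure)
Gold → ×0.1 multiplier
Brown → ±1% tolerance
295 × 0.1 = 29.5 Ω
Smallest = 29.5 × (1 − 1/100) = 29.205 Ω.

29.205 Ω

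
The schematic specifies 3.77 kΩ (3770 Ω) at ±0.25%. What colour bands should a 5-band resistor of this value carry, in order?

orange, violet, violet, brown, blue

3770 Ω = 377 × 10^1.
3 → orange
7 → violet
7 → violet
Multiplier 10^1 → brown.
±0.25% tolerance → blue.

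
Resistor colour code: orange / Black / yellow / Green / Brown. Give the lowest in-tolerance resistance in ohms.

30096000 Ω

Orange → 3 (first significant figure)
Black → 0 (second significant figure)
Yellow → 4 (third significant figure)
Green → ×10^5 multiplier
Brown → ±1% tolerance
304 × 100000 = 30400000 Ω
Lowest = 30400000 × (1 − 1/100) = 30096000 Ω.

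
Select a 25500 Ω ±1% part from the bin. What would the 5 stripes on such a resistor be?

25500 Ω = 255 × 10^2.
2 → red
5 → green
5 → green
Multiplier 10^2 → red.
±1% tolerance → brown.

red, green, green, red, brown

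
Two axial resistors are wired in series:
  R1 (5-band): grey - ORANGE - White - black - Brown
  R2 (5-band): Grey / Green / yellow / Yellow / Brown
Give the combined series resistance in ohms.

R1: grey, orange, white → 839; black ×1 → 839 Ω.
R2: grey, green, yellow → 854; yellow ×10^4 → 8540000 Ω.
Series: 839 + 8540000 = 8540839 Ω.

8540839 Ω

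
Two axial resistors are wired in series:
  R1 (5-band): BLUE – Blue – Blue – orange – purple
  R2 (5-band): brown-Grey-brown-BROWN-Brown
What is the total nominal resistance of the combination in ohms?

667810 Ω

R1: blue, blue, blue → 666; orange ×10^3 → 666000 Ω.
R2: brown, grey, brown → 181; brown ×10 → 1810 Ω.
Series: 666000 + 1810 = 667810 Ω.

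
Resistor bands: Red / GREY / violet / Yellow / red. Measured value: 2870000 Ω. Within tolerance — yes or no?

Red → 2 (first significant figure)
Grey → 8 (second significant figure)
Violet → 7 (third significant figure)
Yellow → ×10^4 multiplier
Red → ±2% tolerance
287 × 10000 = 2870000 Ω
Allowed range: 2812600 Ω to 2927400 Ω.
2870000 Ω lies inside that range.

yes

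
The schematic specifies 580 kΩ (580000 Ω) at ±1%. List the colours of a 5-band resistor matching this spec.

green, grey, black, orange, brown

580000 Ω = 580 × 10^3.
5 → green
8 → grey
0 → black
Multiplier 10^3 → orange.
±1% tolerance → brown.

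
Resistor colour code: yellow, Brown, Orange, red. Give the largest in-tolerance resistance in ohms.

41820 Ω

Yellow → 4 (first significant figure)
Brown → 1 (second significant figure)
Orange → ×10^3 multiplier
Red → ±2% tolerance
41 × 1000 = 41000 Ω
Largest = 41000 × (1 + 2/100) = 41820 Ω.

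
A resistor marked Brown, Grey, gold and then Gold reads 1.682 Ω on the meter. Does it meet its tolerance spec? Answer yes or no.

Brown → 1 (first significant figure)
Grey → 8 (second significant figure)
Gold → ×0.1 multiplier
Gold → ±5% tolerance
18 × 0.1 = 1.8 Ω
Allowed range: 1.71 Ω to 1.89 Ω.
1.682 Ω lies outside that range.

no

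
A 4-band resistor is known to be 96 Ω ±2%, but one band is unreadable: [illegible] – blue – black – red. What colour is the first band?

white

96 Ω = 96 × 10^0.
The first band gives digit 9 of the significand, and 9 is white.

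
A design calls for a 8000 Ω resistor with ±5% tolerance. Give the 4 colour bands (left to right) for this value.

grey, black, red, gold

8000 Ω = 80 × 10^2.
8 → grey
0 → black
Multiplier 10^2 → red.
±5% tolerance → gold.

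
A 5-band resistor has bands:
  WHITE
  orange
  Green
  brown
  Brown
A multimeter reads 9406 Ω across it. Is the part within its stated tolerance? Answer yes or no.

yes

White → 9 (first significant figure)
Orange → 3 (second significant figure)
Green → 5 (third significant figure)
Brown → ×10 multiplier
Brown → ±1% tolerance
935 × 10 = 9350 Ω
Allowed range: 9256.5 Ω to 9443.5 Ω.
9406 Ω lies inside that range.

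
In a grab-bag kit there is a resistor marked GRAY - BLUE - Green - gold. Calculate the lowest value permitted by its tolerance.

8170000 Ω

Grey → 8 (first significant figure)
Blue → 6 (second significant figure)
Green → ×10^5 multiplier
Gold → ±5% tolerance
86 × 100000 = 8600000 Ω
Lowest = 8600000 × (1 − 5/100) = 8170000 Ω.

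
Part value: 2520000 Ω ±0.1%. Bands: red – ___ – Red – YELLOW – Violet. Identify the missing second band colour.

green

2520000 Ω = 252 × 10^4.
The second band gives digit 5 of the significand, and 5 is green.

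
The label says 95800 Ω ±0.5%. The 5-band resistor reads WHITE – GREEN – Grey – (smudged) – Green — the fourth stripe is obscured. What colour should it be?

95800 Ω = 958 × 10^2.
The fourth band is the multiplier, 10^2, which is red.

red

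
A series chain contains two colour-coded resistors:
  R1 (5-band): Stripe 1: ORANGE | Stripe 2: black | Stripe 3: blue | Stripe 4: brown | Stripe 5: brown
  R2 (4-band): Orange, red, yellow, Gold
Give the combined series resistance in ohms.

323060 Ω

R1: orange, black, blue → 306; brown ×10 → 3060 Ω.
R2: orange, red → 32; yellow ×10^4 → 320000 Ω.
Series: 3060 + 320000 = 323060 Ω.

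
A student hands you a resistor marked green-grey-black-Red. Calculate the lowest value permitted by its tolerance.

Green → 5 (first significant figure)
Grey → 8 (second significant figure)
Black → ×1 multiplier
Red → ±2% tolerance
58 × 1 = 58 Ω
Lowest = 58 × (1 − 2/100) = 56.84 Ω.

56.84 Ω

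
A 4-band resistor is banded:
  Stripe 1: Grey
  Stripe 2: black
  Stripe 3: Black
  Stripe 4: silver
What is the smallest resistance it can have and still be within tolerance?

72 Ω

Grey → 8 (first significant figure)
Black → 0 (second significant figure)
Black → ×1 multiplier
Silver → ±10% tolerance
80 × 1 = 80 Ω
Smallest = 80 × (1 − 10/100) = 72 Ω.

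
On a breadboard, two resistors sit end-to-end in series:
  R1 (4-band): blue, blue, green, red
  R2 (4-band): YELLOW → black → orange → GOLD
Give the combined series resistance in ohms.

6640000 Ω

R1: blue, blue → 66; green ×10^5 → 6600000 Ω.
R2: yellow, black → 40; orange ×10^3 → 40000 Ω.
Series: 6600000 + 40000 = 6640000 Ω.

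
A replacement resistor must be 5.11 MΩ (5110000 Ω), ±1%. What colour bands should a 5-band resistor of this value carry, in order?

5110000 Ω = 511 × 10^4.
5 → green
1 → brown
1 → brown
Multiplier 10^4 → yellow.
±1% tolerance → brown.

green, brown, brown, yellow, brown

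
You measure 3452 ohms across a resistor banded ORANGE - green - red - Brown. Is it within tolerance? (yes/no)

Orange → 3 (first significant figure)
Green → 5 (second significant figure)
Red → ×10^2 multiplier
Brown → ±1% tolerance
35 × 100 = 3500 Ω
Allowed range: 3465 Ω to 3535 Ω.
3452 ohms lies outside that range.

no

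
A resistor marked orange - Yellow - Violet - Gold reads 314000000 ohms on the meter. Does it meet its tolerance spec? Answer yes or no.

no

Orange → 3 (first significant figure)
Yellow → 4 (second significant figure)
Violet → ×10^7 multiplier
Gold → ±5% tolerance
34 × 10000000 = 340000000 Ω
Allowed range: 323000000 Ω to 357000000 Ω.
314000000 ohms lies outside that range.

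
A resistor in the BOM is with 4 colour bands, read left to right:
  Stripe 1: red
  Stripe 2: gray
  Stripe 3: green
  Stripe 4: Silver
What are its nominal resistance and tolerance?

2800000 Ω ±10%

Red → 2 (first significant figure)
Grey → 8 (second significant figure)
Green → ×10^5 multiplier
Silver → ±10% tolerance
28 × 100000 = 2800000 Ω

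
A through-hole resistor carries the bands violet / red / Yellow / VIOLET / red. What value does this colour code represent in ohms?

Violet → 7 (first significant figure)
Red → 2 (second significant figure)
Yellow → 4 (third significant figure)
Violet → ×10^7 multiplier
724 × 10000000 = 7240000000 Ω

7240000000 Ω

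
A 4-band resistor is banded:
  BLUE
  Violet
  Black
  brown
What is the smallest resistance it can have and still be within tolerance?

Blue → 6 (first significant figure)
Violet → 7 (second significant figure)
Black → ×1 multiplier
Brown → ±1% tolerance
67 × 1 = 67 Ω
Smallest = 67 × (1 − 1/100) = 66.33 Ω.

66.33 Ω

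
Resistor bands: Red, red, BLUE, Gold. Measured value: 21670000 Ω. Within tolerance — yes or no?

Red → 2 (first significant figure)
Red → 2 (second significant figure)
Blue → ×10^6 multiplier
Gold → ±5% tolerance
22 × 1000000 = 22000000 Ω
Allowed range: 20900000 Ω to 23100000 Ω.
21670000 Ω lies inside that range.

yes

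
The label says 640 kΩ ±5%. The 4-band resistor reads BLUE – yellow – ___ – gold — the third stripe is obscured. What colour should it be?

yellow

640000 Ω = 64 × 10^4.
The third band is the multiplier, 10^4, which is yellow.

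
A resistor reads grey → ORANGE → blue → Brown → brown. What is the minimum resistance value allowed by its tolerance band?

Grey → 8 (first significant figure)
Orange → 3 (second significant figure)
Blue → 6 (third significant figure)
Brown → ×10 multiplier
Brown → ±1% tolerance
836 × 10 = 8360 Ω
Minimum = 8360 × (1 − 1/100) = 8276.4 Ω.

8276.4 Ω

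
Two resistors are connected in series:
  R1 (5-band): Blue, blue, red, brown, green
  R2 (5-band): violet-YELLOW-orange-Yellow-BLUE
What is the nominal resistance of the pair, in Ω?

R1: blue, blue, red → 662; brown ×10 → 6620 Ω.
R2: violet, yellow, orange → 743; yellow ×10^4 → 7430000 Ω.
Series: 6620 + 7430000 = 7436620 Ω.

7436620 Ω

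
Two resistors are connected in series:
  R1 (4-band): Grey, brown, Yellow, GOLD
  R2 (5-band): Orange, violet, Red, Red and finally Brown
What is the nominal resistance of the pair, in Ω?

R1: grey, brown → 81; yellow ×10^4 → 810000 Ω.
R2: orange, violet, red → 372; red ×10^2 → 37200 Ω.
Series: 810000 + 37200 = 847200 Ω.

847200 Ω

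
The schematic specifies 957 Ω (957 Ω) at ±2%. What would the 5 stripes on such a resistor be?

957 Ω = 957 × 10^0.
9 → white
5 → green
7 → violet
Multiplier 10^0 → black.
±2% tolerance → red.

white, green, violet, black, red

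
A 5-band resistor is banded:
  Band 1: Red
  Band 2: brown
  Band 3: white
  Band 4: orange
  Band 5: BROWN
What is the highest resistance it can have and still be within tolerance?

Red → 2 (first significant figure)
Brown → 1 (second significant figure)
White → 9 (third significant figure)
Orange → ×10^3 multiplier
Brown → ±1% tolerance
219 × 1000 = 219000 Ω
Highest = 219000 × (1 + 1/100) = 221190 Ω.

221190 Ω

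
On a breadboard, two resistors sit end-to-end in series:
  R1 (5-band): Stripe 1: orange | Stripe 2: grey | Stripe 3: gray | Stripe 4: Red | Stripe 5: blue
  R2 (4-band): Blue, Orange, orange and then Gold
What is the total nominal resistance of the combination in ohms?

R1: orange, grey, grey → 388; red ×10^2 → 38800 Ω.
R2: blue, orange → 63; orange ×10^3 → 63000 Ω.
Series: 38800 + 63000 = 101800 Ω.

101800 Ω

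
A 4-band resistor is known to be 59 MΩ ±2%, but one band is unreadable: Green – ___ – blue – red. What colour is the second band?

59000000 Ω = 59 × 10^6.
The second band gives digit 9 of the significand, and 9 is white.

white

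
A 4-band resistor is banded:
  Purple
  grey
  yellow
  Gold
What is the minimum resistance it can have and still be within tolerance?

Violet → 7 (first significant figure)
Grey → 8 (second significant figure)
Yellow → ×10^4 multiplier
Gold → ±5% tolerance
78 × 10000 = 780000 Ω
Minimum = 780000 × (1 − 5/100) = 741000 Ω.

741000 Ω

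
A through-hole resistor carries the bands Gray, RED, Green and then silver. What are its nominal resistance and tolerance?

8200000 Ω ±10%

Grey → 8 (first significant figure)
Red → 2 (second significant figure)
Green → ×10^5 multiplier
Silver → ±10% tolerance
82 × 100000 = 8200000 Ω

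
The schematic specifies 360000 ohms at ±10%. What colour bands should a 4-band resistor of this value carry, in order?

orange, blue, yellow, silver

360000 Ω = 36 × 10^4.
3 → orange
6 → blue
Multiplier 10^4 → yellow.
±10% tolerance → silver.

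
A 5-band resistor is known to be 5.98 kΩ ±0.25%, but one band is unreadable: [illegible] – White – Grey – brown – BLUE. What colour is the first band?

5980 Ω = 598 × 10^1.
The first band gives digit 5 of the significand, and 5 is green.

green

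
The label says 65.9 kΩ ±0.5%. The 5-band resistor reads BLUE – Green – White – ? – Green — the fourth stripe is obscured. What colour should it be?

65900 Ω = 659 × 10^2.
The fourth band is the multiplier, 10^2, which is red.

red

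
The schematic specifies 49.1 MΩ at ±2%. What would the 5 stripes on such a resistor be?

49100000 Ω = 491 × 10^5.
4 → yellow
9 → white
1 → brown
Multiplier 10^5 → green.
±2% tolerance → red.

yellow, white, brown, green, red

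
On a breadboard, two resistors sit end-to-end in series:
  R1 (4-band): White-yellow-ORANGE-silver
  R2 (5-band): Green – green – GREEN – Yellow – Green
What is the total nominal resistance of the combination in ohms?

5644000 Ω

R1: white, yellow → 94; orange ×10^3 → 94000 Ω.
R2: green, green, green → 555; yellow ×10^4 → 5550000 Ω.
Series: 94000 + 5550000 = 5644000 Ω.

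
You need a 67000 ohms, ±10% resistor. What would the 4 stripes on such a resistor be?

67000 Ω = 67 × 10^3.
6 → blue
7 → violet
Multiplier 10^3 → orange.
±10% tolerance → silver.

blue, violet, orange, silver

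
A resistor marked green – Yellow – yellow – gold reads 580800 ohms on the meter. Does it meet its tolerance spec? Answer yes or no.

no

Green → 5 (first significant figure)
Yellow → 4 (second significant figure)
Yellow → ×10^4 multiplier
Gold → ±5% tolerance
54 × 10000 = 540000 Ω
Allowed range: 513000 Ω to 567000 Ω.
580800 ohms lies outside that range.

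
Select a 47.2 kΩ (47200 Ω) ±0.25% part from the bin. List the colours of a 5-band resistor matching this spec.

yellow, violet, red, red, blue

47200 Ω = 472 × 10^2.
4 → yellow
7 → violet
2 → red
Multiplier 10^2 → red.
±0.25% tolerance → blue.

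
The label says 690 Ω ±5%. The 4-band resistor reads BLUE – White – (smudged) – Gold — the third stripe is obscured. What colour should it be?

690 Ω = 69 × 10^1.
The third band is the multiplier, 10^1, which is brown.

brown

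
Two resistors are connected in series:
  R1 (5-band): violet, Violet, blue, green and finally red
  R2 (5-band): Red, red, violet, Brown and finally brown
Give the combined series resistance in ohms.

R1: violet, violet, blue → 776; green ×10^5 → 77600000 Ω.
R2: red, red, violet → 227; brown ×10 → 2270 Ω.
Series: 77600000 + 2270 = 77602270 Ω.

77602270 Ω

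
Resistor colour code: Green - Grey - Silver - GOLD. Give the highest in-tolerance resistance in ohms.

0.609 Ω

Green → 5 (first significant figure)
Grey → 8 (second significant figure)
Silver → ×0.01 multiplier
Gold → ±5% tolerance
58 × 0.01 = 0.58 Ω
Highest = 0.58 × (1 + 5/100) = 0.609 Ω.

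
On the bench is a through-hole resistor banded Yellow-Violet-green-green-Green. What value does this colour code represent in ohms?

47500000 Ω

Yellow → 4 (first significant figure)
Violet → 7 (second significant figure)
Green → 5 (third significant figure)
Green → ×10^5 multiplier
475 × 100000 = 47500000 Ω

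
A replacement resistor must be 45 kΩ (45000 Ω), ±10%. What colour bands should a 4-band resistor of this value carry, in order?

45000 Ω = 45 × 10^3.
4 → yellow
5 → green
Multiplier 10^3 → orange.
±10% tolerance → silver.

yellow, green, orange, silver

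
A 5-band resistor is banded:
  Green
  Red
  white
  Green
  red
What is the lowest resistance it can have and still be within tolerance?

Green → 5 (first significant figure)
Red → 2 (second significant figure)
White → 9 (third significant figure)
Green → ×10^5 multiplier
Red → ±2% tolerance
529 × 100000 = 52900000 Ω
Lowest = 52900000 × (1 − 2/100) = 51842000 Ω.

51842000 Ω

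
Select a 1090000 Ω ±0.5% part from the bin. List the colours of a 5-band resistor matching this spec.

1090000 Ω = 109 × 10^4.
1 → brown
0 → black
9 → white
Multiplier 10^4 → yellow.
±0.5% tolerance → green.

brown, black, white, yellow, green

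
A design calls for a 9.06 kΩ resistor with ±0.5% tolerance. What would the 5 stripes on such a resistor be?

9060 Ω = 906 × 10^1.
9 → white
0 → black
6 → blue
Multiplier 10^1 → brown.
±0.5% tolerance → green.

white, black, blue, brown, green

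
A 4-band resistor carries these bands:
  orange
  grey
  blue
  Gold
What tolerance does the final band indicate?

The last band, gold, is the tolerance band.
Gold corresponds to ±5%.

±5%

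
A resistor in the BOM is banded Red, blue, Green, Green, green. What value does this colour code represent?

Red → 2 (first significant figure)
Blue → 6 (second significant figure)
Green → 5 (third significant figure)
Green → ×10^5 multiplier
265 × 100000 = 26500000 Ω

26500000 Ω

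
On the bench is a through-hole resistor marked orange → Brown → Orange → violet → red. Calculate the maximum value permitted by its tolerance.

Orange → 3 (first significant figure)
Brown → 1 (second significant figure)
Orange → 3 (third significant figure)
Violet → ×10^7 multiplier
Red → ±2% tolerance
313 × 10000000 = 3130000000 Ω
Maximum = 3130000000 × (1 + 2/100) = 3192600000 Ω.

3192600000 Ω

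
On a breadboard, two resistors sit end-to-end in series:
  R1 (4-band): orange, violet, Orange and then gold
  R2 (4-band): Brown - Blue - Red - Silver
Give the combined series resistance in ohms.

38600 Ω

R1: orange, violet → 37; orange ×10^3 → 37000 Ω.
R2: brown, blue → 16; red ×10^2 → 1600 Ω.
Series: 37000 + 1600 = 38600 Ω.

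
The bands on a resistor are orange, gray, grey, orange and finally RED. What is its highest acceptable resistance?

395760 Ω

Orange → 3 (first significant figure)
Grey → 8 (second significant figure)
Grey → 8 (third significant figure)
Orange → ×10^3 multiplier
Red → ±2% tolerance
388 × 1000 = 388000 Ω
Highest = 388000 × (1 + 2/100) = 395760 Ω.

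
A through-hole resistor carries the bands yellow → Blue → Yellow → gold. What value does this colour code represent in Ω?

Yellow → 4 (first significant figure)
Blue → 6 (second significant figure)
Yellow → ×10^4 multiplier
46 × 10000 = 460000 Ω

460000 Ω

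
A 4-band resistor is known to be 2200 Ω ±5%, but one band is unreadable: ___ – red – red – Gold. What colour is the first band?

red

2200 Ω = 22 × 10^2.
The first band gives digit 2 of the significand, and 2 is red.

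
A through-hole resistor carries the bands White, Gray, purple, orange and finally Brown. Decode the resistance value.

White → 9 (first significant figure)
Grey → 8 (second significant figure)
Violet → 7 (third significant figure)
Orange → ×10^3 multiplier
987 × 1000 = 987000 Ω

987000 Ω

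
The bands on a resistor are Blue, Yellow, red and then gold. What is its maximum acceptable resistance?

6720 Ω

Blue → 6 (first significant figure)
Yellow → 4 (second significant figure)
Red → ×10^2 multiplier
Gold → ±5% tolerance
64 × 100 = 6400 Ω
Maximum = 6400 × (1 + 5/100) = 6720 Ω.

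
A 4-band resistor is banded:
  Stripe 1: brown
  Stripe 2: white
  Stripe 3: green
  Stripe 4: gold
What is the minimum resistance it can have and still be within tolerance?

1805000 Ω

Brown → 1 (first significant figure)
White → 9 (second significant figure)
Green → ×10^5 multiplier
Gold → ±5% tolerance
19 × 100000 = 1900000 Ω
Minimum = 1900000 × (1 − 5/100) = 1805000 Ω.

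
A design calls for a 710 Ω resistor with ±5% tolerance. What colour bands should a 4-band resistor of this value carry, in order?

710 Ω = 71 × 10^1.
7 → violet
1 → brown
Multiplier 10^1 → brown.
±5% tolerance → gold.

violet, brown, brown, gold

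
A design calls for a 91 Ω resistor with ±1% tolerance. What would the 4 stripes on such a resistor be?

white, brown, black, brown

91 Ω = 91 × 10^0.
9 → white
1 → brown
Multiplier 10^0 → black.
±1% tolerance → brown.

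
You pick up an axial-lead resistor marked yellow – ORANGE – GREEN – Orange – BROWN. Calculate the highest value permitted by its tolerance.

Yellow → 4 (first significant figure)
Orange → 3 (second significant figure)
Green → 5 (third significant figure)
Orange → ×10^3 multiplier
Brown → ±1% tolerance
435 × 1000 = 435000 Ω
Highest = 435000 × (1 + 1/100) = 439350 Ω.

439350 Ω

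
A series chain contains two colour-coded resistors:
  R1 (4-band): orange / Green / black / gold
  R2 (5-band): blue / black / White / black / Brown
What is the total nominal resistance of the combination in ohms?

644 Ω

R1: orange, green → 35; black ×1 → 35 Ω.
R2: blue, black, white → 609; black ×1 → 609 Ω.
Series: 35 + 609 = 644 Ω.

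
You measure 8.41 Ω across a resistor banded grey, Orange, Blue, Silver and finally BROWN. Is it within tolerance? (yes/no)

Grey → 8 (first significant figure)
Orange → 3 (second significant figure)
Blue → 6 (third significant figure)
Silver → ×0.01 multiplier
Brown → ±1% tolerance
836 × 0.01 = 8.36 Ω
Allowed range: 8.2764 Ω to 8.4436 Ω.
8.41 Ω lies inside that range.

yes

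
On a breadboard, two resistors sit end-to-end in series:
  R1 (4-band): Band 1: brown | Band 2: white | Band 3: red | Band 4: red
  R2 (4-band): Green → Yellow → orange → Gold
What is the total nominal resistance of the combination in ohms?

R1: brown, white → 19; red ×10^2 → 1900 Ω.
R2: green, yellow → 54; orange ×10^3 → 54000 Ω.
Series: 1900 + 54000 = 55900 Ω.

55900 Ω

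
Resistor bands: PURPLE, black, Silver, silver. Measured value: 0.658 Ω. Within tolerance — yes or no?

yes

Violet → 7 (first significant figure)
Black → 0 (second significant figure)
Silver → ×0.01 multiplier
Silver → ±10% tolerance
70 × 0.01 = 0.7 Ω
Allowed range: 0.63 Ω to 0.77 Ω.
0.658 Ω lies inside that range.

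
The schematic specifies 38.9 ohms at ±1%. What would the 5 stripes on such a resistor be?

38.9 Ω = 389 × 10^-1.
3 → orange
8 → grey
9 → white
Multiplier 10^-1 → gold.
±1% tolerance → brown.

orange, grey, white, gold, brown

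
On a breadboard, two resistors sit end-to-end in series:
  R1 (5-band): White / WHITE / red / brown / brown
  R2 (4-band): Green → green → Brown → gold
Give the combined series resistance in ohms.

10470 Ω

R1: white, white, red → 992; brown ×10 → 9920 Ω.
R2: green, green → 55; brown ×10 → 550 Ω.
Series: 9920 + 550 = 10470 Ω.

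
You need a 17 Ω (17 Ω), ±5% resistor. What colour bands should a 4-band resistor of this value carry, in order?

brown, violet, black, gold

17 Ω = 17 × 10^0.
1 → brown
7 → violet
Multiplier 10^0 → black.
±5% tolerance → gold.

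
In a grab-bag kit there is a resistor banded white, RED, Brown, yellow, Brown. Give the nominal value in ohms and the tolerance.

9210000 Ω ±1%

White → 9 (first significant figure)
Red → 2 (second significant figure)
Brown → 1 (third significant figure)
Yellow → ×10^4 multiplier
Brown → ±1% tolerance
921 × 10000 = 9210000 Ω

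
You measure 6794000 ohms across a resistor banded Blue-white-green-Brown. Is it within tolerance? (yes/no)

Blue → 6 (first significant figure)
White → 9 (second significant figure)
Green → ×10^5 multiplier
Brown → ±1% tolerance
69 × 100000 = 6900000 Ω
Allowed range: 6831000 Ω to 6969000 Ω.
6794000 ohms lies outside that range.

no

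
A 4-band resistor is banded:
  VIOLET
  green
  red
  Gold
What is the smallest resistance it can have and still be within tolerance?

7125 Ω

Violet → 7 (first significant figure)
Green → 5 (second significant figure)
Red → ×10^2 multiplier
Gold → ±5% tolerance
75 × 100 = 7500 Ω
Smallest = 7500 × (1 − 5/100) = 7125 Ω.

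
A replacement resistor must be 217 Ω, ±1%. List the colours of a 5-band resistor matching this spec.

red, brown, violet, black, brown

217 Ω = 217 × 10^0.
2 → red
1 → brown
7 → violet
Multiplier 10^0 → black.
±1% tolerance → brown.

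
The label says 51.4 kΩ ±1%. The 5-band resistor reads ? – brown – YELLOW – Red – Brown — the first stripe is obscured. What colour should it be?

51400 Ω = 514 × 10^2.
The first band gives digit 5 of the significand, and 5 is green.

green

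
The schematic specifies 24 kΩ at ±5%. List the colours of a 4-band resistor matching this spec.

red, yellow, orange, gold

24000 Ω = 24 × 10^3.
2 → red
4 → yellow
Multiplier 10^3 → orange.
±5% tolerance → gold.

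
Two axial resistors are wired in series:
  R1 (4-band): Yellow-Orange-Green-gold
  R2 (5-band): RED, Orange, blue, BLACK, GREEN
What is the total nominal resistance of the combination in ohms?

R1: yellow, orange → 43; green ×10^5 → 4300000 Ω.
R2: red, orange, blue → 236; black ×1 → 236 Ω.
Series: 4300000 + 236 = 4300236 Ω.

4300236 Ω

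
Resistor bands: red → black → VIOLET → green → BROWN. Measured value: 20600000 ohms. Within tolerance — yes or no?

yes

Red → 2 (first significant figure)
Black → 0 (second significant figure)
Violet → 7 (third significant figure)
Green → ×10^5 multiplier
Brown → ±1% tolerance
207 × 100000 = 20700000 Ω
Allowed range: 20493000 Ω to 20907000 Ω.
20600000 ohms lies inside that range.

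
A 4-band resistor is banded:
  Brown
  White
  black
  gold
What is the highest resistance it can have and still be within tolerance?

Brown → 1 (first significant figure)
White → 9 (second significant figure)
Black → ×1 multiplier
Gold → ±5% tolerance
19 × 1 = 19 Ω
Highest = 19 × (1 + 5/100) = 19.95 Ω.

19.95 Ω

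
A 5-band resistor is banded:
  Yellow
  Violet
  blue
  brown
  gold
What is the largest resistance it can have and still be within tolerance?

Yellow → 4 (first significant figure)
Violet → 7 (second significant figure)
Blue → 6 (third significant figure)
Brown → ×10 multiplier
Gold → ±5% tolerance
476 × 10 = 4760 Ω
Largest = 4760 × (1 + 5/100) = 4998 Ω.

4998 Ω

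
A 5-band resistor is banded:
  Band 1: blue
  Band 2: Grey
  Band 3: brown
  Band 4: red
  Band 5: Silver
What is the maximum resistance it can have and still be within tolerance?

74910 Ω

Blue → 6 (first significant figure)
Grey → 8 (second significant figure)
Brown → 1 (third significant figure)
Red → ×10^2 multiplier
Silver → ±10% tolerance
681 × 100 = 68100 Ω
Maximum = 68100 × (1 + 10/100) = 74910 Ω.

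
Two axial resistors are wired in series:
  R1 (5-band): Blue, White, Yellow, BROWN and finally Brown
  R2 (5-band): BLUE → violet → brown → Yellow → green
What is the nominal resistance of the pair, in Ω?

6716940 Ω

R1: blue, white, yellow → 694; brown ×10 → 6940 Ω.
R2: blue, violet, brown → 671; yellow ×10^4 → 6710000 Ω.
Series: 6940 + 6710000 = 6716940 Ω.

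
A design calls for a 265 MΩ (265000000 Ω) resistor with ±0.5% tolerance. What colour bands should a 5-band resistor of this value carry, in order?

red, blue, green, blue, green

265000000 Ω = 265 × 10^6.
2 → red
6 → blue
5 → green
Multiplier 10^6 → blue.
±0.5% tolerance → green.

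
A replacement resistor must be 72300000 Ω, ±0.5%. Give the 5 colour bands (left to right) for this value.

violet, red, orange, green, green

72300000 Ω = 723 × 10^5.
7 → violet
2 → red
3 → orange
Multiplier 10^5 → green.
±0.5% tolerance → green.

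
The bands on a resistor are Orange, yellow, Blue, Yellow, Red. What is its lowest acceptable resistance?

Orange → 3 (first significant figure)
Yellow → 4 (second significant figure)
Blue → 6 (third significant figure)
Yellow → ×10^4 multiplier
Red → ±2% tolerance
346 × 10000 = 3460000 Ω
Lowest = 3460000 × (1 − 2/100) = 3390800 Ω.

3390800 Ω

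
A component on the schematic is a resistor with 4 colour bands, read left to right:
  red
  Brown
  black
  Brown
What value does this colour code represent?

Red → 2 (first significant figure)
Brown → 1 (second significant figure)
Black → ×1 multiplier
21 × 1 = 21 Ω

21 Ω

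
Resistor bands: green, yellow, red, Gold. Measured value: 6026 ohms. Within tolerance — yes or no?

no

Green → 5 (first significant figure)
Yellow → 4 (second significant figure)
Red → ×10^2 multiplier
Gold → ±5% tolerance
54 × 100 = 5400 Ω
Allowed range: 5130 Ω to 5670 Ω.
6026 ohms lies outside that range.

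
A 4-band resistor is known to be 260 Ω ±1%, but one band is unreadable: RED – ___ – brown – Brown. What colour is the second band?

260 Ω = 26 × 10^1.
The second band gives digit 6 of the significand, and 6 is blue.

blue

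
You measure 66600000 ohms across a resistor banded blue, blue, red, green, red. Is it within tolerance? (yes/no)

Blue → 6 (first significant figure)
Blue → 6 (second significant figure)
Red → 2 (third significant figure)
Green → ×10^5 multiplier
Red → ±2% tolerance
662 × 100000 = 66200000 Ω
Allowed range: 64876000 Ω to 67524000 Ω.
66600000 ohms lies inside that range.

yes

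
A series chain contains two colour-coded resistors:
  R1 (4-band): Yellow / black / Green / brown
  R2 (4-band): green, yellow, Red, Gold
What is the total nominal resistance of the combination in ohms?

R1: yellow, black → 40; green ×10^5 → 4000000 Ω.
R2: green, yellow → 54; red ×10^2 → 5400 Ω.
Series: 4000000 + 5400 = 4005400 Ω.

4005400 Ω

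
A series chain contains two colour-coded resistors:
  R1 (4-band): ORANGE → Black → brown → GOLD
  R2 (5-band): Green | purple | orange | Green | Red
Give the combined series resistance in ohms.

R1: orange, black → 30; brown ×10 → 300 Ω.
R2: green, violet, orange → 573; green ×10^5 → 57300000 Ω.
Series: 300 + 57300000 = 57300300 Ω.

57300300 Ω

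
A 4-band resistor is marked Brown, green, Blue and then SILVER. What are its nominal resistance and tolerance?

Brown → 1 (first significant figure)
Green → 5 (second significant figure)
Blue → ×10^6 multiplier
Silver → ±10% tolerance
15 × 1000000 = 15000000 Ω

15000000 Ω ±10%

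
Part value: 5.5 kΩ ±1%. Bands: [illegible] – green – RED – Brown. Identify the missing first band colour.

5500 Ω = 55 × 10^2.
The first band gives digit 5 of the significand, and 5 is green.

green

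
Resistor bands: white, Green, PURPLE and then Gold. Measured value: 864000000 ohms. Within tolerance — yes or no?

White → 9 (first significant figure)
Green → 5 (second significant figure)
Violet → ×10^7 multiplier
Gold → ±5% tolerance
95 × 10000000 = 950000000 Ω
Allowed range: 902500000 Ω to 997500000 Ω.
864000000 ohms lies outside that range.

no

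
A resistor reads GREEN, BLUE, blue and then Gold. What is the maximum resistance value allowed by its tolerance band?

Green → 5 (first significant figure)
Blue → 6 (second significant figure)
Blue → ×10^6 multiplier
Gold → ±5% tolerance
56 × 1000000 = 56000000 Ω
Maximum = 56000000 × (1 + 5/100) = 58800000 Ω.

58800000 Ω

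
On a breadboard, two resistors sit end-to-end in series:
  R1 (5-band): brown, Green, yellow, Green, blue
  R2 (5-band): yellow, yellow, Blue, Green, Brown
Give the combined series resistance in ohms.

R1: brown, green, yellow → 154; green ×10^5 → 15400000 Ω.
R2: yellow, yellow, blue → 446; green ×10^5 → 44600000 Ω.
Series: 15400000 + 44600000 = 60000000 Ω.

60000000 Ω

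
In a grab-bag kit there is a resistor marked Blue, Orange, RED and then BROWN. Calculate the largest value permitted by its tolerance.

Blue → 6 (first significant figure)
Orange → 3 (second significant figure)
Red → ×10^2 multiplier
Brown → ±1% tolerance
63 × 100 = 6300 Ω
Largest = 6300 × (1 + 1/100) = 6363 Ω.

6363 Ω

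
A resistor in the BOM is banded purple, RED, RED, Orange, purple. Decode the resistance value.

Violet → 7 (first significant figure)
Red → 2 (second significant figure)
Red → 2 (third significant figure)
Orange → ×10^3 multiplier
722 × 1000 = 722000 Ω

722000 Ω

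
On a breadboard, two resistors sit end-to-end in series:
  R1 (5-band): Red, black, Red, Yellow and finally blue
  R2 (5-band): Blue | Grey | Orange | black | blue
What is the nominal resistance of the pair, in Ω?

R1: red, black, red → 202; yellow ×10^4 → 2020000 Ω.
R2: blue, grey, orange → 683; black ×1 → 683 Ω.
Series: 2020000 + 683 = 2020683 Ω.

2020683 Ω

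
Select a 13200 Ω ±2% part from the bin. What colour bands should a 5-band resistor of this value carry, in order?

13200 Ω = 132 × 10^2.
1 → brown
3 → orange
2 → red
Multiplier 10^2 → red.
±2% tolerance → red.

brown, orange, red, red, red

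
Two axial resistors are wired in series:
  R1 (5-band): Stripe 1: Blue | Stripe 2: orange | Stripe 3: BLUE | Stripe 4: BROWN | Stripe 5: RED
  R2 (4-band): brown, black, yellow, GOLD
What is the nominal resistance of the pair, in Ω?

R1: blue, orange, blue → 636; brown ×10 → 6360 Ω.
R2: brown, black → 10; yellow ×10^4 → 100000 Ω.
Series: 6360 + 100000 = 106360 Ω.

106360 Ω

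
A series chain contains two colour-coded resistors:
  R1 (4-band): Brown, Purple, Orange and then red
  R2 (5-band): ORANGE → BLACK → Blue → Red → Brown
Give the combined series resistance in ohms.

R1: brown, violet → 17; orange ×10^3 → 17000 Ω.
R2: orange, black, blue → 306; red ×10^2 → 30600 Ω.
Series: 17000 + 30600 = 47600 Ω.

47600 Ω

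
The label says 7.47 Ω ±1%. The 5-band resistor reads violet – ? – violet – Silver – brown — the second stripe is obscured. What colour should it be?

7.47 Ω = 747 × 10^-2.
The second band gives digit 4 of the significand, and 4 is yellow.

yellow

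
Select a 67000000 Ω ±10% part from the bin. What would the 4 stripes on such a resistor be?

67000000 Ω = 67 × 10^6.
6 → blue
7 → violet
Multiplier 10^6 → blue.
±10% tolerance → silver.

blue, violet, blue, silver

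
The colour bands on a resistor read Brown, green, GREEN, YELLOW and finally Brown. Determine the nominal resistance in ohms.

Brown → 1 (first significant figure)
Green → 5 (second significant figure)
Green → 5 (third significant figure)
Yellow → ×10^4 multiplier
155 × 10000 = 1550000 Ω

1550000 Ω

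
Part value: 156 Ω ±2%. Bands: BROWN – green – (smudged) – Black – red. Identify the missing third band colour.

156 Ω = 156 × 10^0.
The third band gives digit 6 of the significand, and 6 is blue.

blue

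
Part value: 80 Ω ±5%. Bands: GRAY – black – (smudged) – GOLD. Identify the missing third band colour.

black

80 Ω = 80 × 10^0.
The third band is the multiplier, 10^0, which is black.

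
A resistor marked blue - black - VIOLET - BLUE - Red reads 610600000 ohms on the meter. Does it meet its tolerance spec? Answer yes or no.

Blue → 6 (first significant figure)
Black → 0 (second significant figure)
Violet → 7 (third significant figure)
Blue → ×10^6 multiplier
Red → ±2% tolerance
607 × 1000000 = 607000000 Ω
Allowed range: 594860000 Ω to 619140000 Ω.
610600000 ohms lies inside that range.

yes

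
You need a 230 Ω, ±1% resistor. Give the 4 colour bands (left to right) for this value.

red, orange, brown, brown

230 Ω = 23 × 10^1.
2 → red
3 → orange
Multiplier 10^1 → brown.
±1% tolerance → brown.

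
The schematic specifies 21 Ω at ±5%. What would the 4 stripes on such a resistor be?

21 Ω = 21 × 10^0.
2 → red
1 → brown
Multiplier 10^0 → black.
±5% tolerance → gold.

red, brown, black, gold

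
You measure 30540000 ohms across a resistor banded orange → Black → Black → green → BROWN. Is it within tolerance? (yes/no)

no

Orange → 3 (first significant figure)
Black → 0 (second significant figure)
Black → 0 (third significant figure)
Green → ×10^5 multiplier
Brown → ±1% tolerance
300 × 100000 = 30000000 Ω
Allowed range: 29700000 Ω to 30300000 Ω.
30540000 ohms lies outside that range.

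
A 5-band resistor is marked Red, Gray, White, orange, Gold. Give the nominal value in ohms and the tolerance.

Red → 2 (first significant figure)
Grey → 8 (second significant figure)
White → 9 (third significant figure)
Orange → ×10^3 multiplier
Gold → ±5% tolerance
289 × 1000 = 289000 Ω

289000 Ω ±5%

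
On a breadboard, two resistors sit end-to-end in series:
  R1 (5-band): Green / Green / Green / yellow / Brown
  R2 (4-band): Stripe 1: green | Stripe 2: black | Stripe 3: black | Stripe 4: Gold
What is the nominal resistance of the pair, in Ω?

5550050 Ω

R1: green, green, green → 555; yellow ×10^4 → 5550000 Ω.
R2: green, black → 50; black ×1 → 50 Ω.
Series: 5550000 + 50 = 5550050 Ω.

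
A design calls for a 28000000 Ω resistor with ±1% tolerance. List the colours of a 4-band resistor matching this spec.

red, grey, blue, brown

28000000 Ω = 28 × 10^6.
2 → red
8 → grey
Multiplier 10^6 → blue.
±1% tolerance → brown.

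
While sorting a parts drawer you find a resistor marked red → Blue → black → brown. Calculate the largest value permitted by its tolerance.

Red → 2 (first significant figure)
Blue → 6 (second significant figure)
Black → ×1 multiplier
Brown → ±1% tolerance
26 × 1 = 26 Ω
Largest = 26 × (1 + 1/100) = 26.26 Ω.

26.26 Ω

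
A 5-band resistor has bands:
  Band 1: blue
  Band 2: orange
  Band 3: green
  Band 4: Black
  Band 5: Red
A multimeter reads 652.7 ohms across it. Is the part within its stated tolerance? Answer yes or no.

Blue → 6 (first significant figure)
Orange → 3 (second significant figure)
Green → 5 (third significant figure)
Black → ×1 multiplier
Red → ±2% tolerance
635 × 1 = 635 Ω
Allowed range: 622.3 Ω to 647.7 Ω.
652.7 ohms lies outside that range.

no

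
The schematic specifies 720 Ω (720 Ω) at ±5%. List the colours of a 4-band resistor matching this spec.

720 Ω = 72 × 10^1.
7 → violet
2 → red
Multiplier 10^1 → brown.
±5% tolerance → gold.

violet, red, brown, gold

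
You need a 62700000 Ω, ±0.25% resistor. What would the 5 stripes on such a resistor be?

blue, red, violet, green, blue

62700000 Ω = 627 × 10^5.
6 → blue
2 → red
7 → violet
Multiplier 10^5 → green.
±0.25% tolerance → blue.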